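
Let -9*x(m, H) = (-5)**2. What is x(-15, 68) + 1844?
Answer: 16571/9 ≈ 1841.2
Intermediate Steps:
x(m, H) = -25/9 (x(m, H) = -1/9*(-5)**2 = -1/9*25 = -25/9)
x(-15, 68) + 1844 = -25/9 + 1844 = 16571/9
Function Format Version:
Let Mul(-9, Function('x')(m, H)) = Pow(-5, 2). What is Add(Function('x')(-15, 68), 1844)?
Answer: Rational(16571, 9) ≈ 1841.2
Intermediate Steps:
Function('x')(m, H) = Rational(-25, 9) (Function('x')(m, H) = Mul(Rational(-1, 9), Pow(-5, 2)) = Mul(Rational(-1, 9), 25) = Rational(-25, 9))
Add(Function('x')(-15, 68), 1844) = Add(Rational(-25, 9), 1844) = Rational(16571, 9)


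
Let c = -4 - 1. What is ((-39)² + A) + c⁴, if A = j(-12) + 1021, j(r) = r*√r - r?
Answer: 3179 - 24*I*√3 ≈ 3179.0 - 41.569*I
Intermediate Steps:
j(r) = r^(3/2) - r
c = -5
A = 1033 - 24*I*√3 (A = ((-12)^(3/2) - 1*(-12)) + 1021 = (-24*I*√3 + 12) + 1021 = (12 - 24*I*√3) + 1021 = 1033 - 24*I*√3 ≈ 1033.0 - 41.569*I)
((-39)² + A) + c⁴ = ((-39)² + (1033 - 24*I*√3)) + (-5)⁴ = (1521 + (1033 - 24*I*√3)) + 625 = (2554 - 24*I*√3) + 625 = 3179 - 24*I*√3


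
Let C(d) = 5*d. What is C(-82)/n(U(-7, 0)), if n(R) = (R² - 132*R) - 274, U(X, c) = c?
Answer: 205/137 ≈ 1.4963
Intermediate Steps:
n(R) = -274 + R² - 132*R
C(-82)/n(U(-7, 0)) = (5*(-82))/(-274 + 0² - 132*0) = -410/(-274 + 0 + 0) = -410/(-274) = -410*(-1/274) = 205/137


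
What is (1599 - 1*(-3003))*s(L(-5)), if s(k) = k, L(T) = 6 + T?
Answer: 4602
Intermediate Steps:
(1599 - 1*(-3003))*s(L(-5)) = (1599 - 1*(-3003))*(6 - 5) = (1599 + 3003)*1 = 4602*1 = 4602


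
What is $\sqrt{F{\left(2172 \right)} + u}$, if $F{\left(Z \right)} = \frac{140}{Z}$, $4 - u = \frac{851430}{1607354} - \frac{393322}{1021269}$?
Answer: $\frac{2 \sqrt{6656767815093424655575893}}{2606306026429} \approx 1.9799$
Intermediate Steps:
$u = \frac{3164415937111}{820770406113}$ ($u = 4 - \left(\frac{851430}{1607354} - \frac{393322}{1021269}\right) = 4 - \left(851430 \cdot \frac{1}{1607354} - \frac{393322}{1021269}\right) = 4 - \left(\frac{425715}{803677} - \frac{393322}{1021269}\right) = 4 - \frac{118665687341}{820770406113} = \frac{3164415937111}{820770406113} \approx 3.8554$)
$\sqrt{F{\left(2172 \right)} + u} = \sqrt{\frac{140}{2172} + \frac{3164415937111}{820770406113}} = \sqrt{140 \cdot \frac{1}{2172} + \frac{3164415937111}{820770406113}} = \sqrt{\frac{35}{543} + \frac{3164415937111}{820770406113}} = \sqrt{\frac{194111646451692}{49519814502151}} = \frac{2 \sqrt{6656767815093424655575893}}{2606306026429}$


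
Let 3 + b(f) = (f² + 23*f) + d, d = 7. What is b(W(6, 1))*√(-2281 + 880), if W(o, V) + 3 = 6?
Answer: 82*I*√1401 ≈ 3069.3*I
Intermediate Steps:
W(o, V) = 3 (W(o, V) = -3 + 6 = 3)
b(f) = 4 + f² + 23*f (b(f) = -3 + ((f² + 23*f) + 7) = -3 + (7 + f² + 23*f) = 4 + f² + 23*f)
b(W(6, 1))*√(-2281 + 880) = (4 + 3² + 23*3)*√(-2281 + 880) = (4 + 9 + 69)*√(-1401) = 82*(I*√1401) = 82*I*√1401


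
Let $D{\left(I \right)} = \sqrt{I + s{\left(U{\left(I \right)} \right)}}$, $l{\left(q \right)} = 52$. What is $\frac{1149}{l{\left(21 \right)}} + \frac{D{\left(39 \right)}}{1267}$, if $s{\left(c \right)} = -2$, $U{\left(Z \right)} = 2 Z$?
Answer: $\frac{1149}{52} + \frac{\sqrt{37}}{1267} \approx 22.101$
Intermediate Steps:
$D{\left(I \right)} = \sqrt{-2 + I}$ ($D{\left(I \right)} = \sqrt{I - 2} = \sqrt{-2 + I}$)
$\frac{1149}{l{\left(21 \right)}} + \frac{D{\left(39 \right)}}{1267} = \frac{1149}{52} + \frac{\sqrt{-2 + 39}}{1267} = 1149 \cdot \frac{1}{52} + \sqrt{37} \cdot \frac{1}{1267} = \frac{1149}{52} + \frac{\sqrt{37}}{1267}$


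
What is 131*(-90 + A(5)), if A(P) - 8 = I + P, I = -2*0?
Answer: -10087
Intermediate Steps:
I = 0
A(P) = 8 + P (A(P) = 8 + (0 + P) = 8 + P)
131*(-90 + A(5)) = 131*(-90 + (8 + 5)) = 131*(-90 + 13) = 131*(-77) = -10087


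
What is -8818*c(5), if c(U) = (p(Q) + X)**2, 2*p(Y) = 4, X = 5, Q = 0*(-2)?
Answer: -432082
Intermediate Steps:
Q = 0
p(Y) = 2 (p(Y) = (1/2)*4 = 2)
c(U) = 49 (c(U) = (2 + 5)**2 = 7**2 = 49)
-8818*c(5) = -8818*49 = -432082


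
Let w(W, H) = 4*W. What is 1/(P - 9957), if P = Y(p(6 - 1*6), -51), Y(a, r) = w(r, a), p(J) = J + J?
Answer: -1/10161 ≈ -9.8416e-5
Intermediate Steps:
p(J) = 2*J
Y(a, r) = 4*r
P = -204 (P = 4*(-51) = -204)
1/(P - 9957) = 1/(-204 - 9957) = 1/(-10161) = -1/10161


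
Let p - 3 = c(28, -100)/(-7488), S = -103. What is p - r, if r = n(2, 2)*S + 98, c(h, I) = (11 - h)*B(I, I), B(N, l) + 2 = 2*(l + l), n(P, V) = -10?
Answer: -1405139/1248 ≈ -1125.9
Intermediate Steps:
B(N, l) = -2 + 4*l (B(N, l) = -2 + 2*(l + l) = -2 + 2*(2*l) = -2 + 4*l)
c(h, I) = (-2 + 4*I)*(11 - h) (c(h, I) = (11 - h)*(-2 + 4*I) = (-2 + 4*I)*(11 - h))
r = 1128 (r = -10*(-103) + 98 = 1030 + 98 = 1128)
p = 2605/1248 (p = 3 - 2*(-1 + 2*(-100))*(-11 + 28)/(-7488) = 3 - 2*(-1 - 200)*17*(-1/7488) = 3 - 2*(-201)*17*(-1/7488) = 3 + 6834*(-1/7488) = 3 - 1139/1248 = 2605/1248 ≈ 2.0873)
p - r = 2605/1248 - 1*1128 = 2605/1248 - 1128 = -1405139/1248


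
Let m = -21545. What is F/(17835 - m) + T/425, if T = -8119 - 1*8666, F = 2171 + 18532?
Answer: -26087781/669460 ≈ -38.968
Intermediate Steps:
F = 20703
T = -16785 (T = -8119 - 8666 = -16785)
F/(17835 - m) + T/425 = 20703/(17835 - 1*(-21545)) - 16785/425 = 20703/(17835 + 21545) - 16785*1/425 = 20703/39380 - 3357/85 = -26087781/669460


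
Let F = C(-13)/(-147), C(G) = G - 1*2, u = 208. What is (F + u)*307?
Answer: 3130479/49 ≈ 63887.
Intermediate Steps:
C(G) = -2 + G (C(G) = G - 2 = -2 + G)
F = 5/49 (F = (-2 - 13)/(-147) = -15*(-1/147) = 5/49 ≈ 0.10204)
(F + u)*307 = (5/49 + 208)*307 = (10197/49)*307 = 3130479/49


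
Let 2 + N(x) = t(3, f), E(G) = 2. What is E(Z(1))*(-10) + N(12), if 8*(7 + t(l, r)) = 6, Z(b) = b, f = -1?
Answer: -113/4 ≈ -28.250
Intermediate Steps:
t(l, r) = -25/4 (t(l, r) = -7 + (⅛)*6 = -7 + ¾ = -25/4)
N(x) = -33/4 (N(x) = -2 - 25/4 = -33/4)
E(Z(1))*(-10) + N(12) = 2*(-10) - 33/4 = -20 - 33/4 = -113/4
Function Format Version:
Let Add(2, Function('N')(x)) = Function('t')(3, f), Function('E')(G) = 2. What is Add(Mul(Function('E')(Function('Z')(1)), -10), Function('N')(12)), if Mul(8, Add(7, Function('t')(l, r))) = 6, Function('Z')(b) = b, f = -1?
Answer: Rational(-113, 4) ≈ -28.250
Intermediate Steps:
Function('t')(l, r) = Rational(-25, 4) (Function('t')(l, r) = Add(-7, Mul(Rational(1, 8), 6)) = Add(-7, Rational(3, 4)) = Rational(-25, 4))
Function('N')(x) = Rational(-33, 4) (Function('N')(x) = Add(-2, Rational(-25, 4)) = Rational(-33, 4))
Add(Mul(Function('E')(Function('Z')(1)), -10), Function('N')(12)) = Add(Mul(2, -10), Rational(-33, 4)) = Add(-20, Rational(-33, 4)) = Rational(-113, 4)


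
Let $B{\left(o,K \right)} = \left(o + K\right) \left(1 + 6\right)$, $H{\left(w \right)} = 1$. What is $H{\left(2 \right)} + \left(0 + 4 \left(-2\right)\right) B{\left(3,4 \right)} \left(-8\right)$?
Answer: $3137$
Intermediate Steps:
$B{\left(o,K \right)} = 7 K + 7 o$ ($B{\left(o,K \right)} = \left(K + o\right) 7 = 7 K + 7 o$)
$H{\left(2 \right)} + \left(0 + 4 \left(-2\right)\right) B{\left(3,4 \right)} \left(-8\right) = 1 + \left(0 + 4 \left(-2\right)\right) \left(7 \cdot 4 + 7 \cdot 3\right) \left(-8\right) = 1 + \left(0 - 8\right) \left(28 + 21\right) \left(-8\right) = 1 + \left(-8\right) 49 \left(-8\right) = 1 - -3136 = 1 + 3136 = 3137$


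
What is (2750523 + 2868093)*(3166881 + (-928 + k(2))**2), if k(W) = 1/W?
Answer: 22626937787046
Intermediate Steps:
(2750523 + 2868093)*(3166881 + (-928 + k(2))**2) = (2750523 + 2868093)*(3166881 + (-928 + 1/2)**2) = 5618616*(3166881 + (-928 + 1/2)**2) = 5618616*(3166881 + (-1855/2)**2) = 5618616*(3166881 + 3441025/4) = 5618616*(16108549/4) = 22626937787046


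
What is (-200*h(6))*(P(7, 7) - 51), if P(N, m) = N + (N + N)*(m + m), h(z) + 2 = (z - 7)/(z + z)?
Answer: 190000/3 ≈ 63333.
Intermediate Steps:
h(z) = -2 + (-7 + z)/(2*z) (h(z) = -2 + (z - 7)/(z + z) = -2 + (-7 + z)/((2*z)) = -2 + (-7 + z)*(1/(2*z)) = -2 + (-7 + z)/(2*z))
P(N, m) = N + 4*N*m (P(N, m) = N + (2*N)*(2*m) = N + 4*N*m)
(-200*h(6))*(P(7, 7) - 51) = (-100*(-7 - 3*6)/6)*(7*(1 + 4*7) - 51) = (-100*(-7 - 18)/6)*(7*(1 + 28) - 51) = (-100*(-25)/6)*(7*29 - 51) = (-200*(-25/12))*(203 - 51) = (1250/3)*152 = 190000/3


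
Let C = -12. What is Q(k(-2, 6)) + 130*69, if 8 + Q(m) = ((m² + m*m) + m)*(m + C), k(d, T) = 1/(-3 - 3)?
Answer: 484021/54 ≈ 8963.3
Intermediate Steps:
k(d, T) = -⅙ (k(d, T) = 1/(-6) = -⅙)
Q(m) = -8 + (-12 + m)*(m + 2*m²) (Q(m) = -8 + ((m² + m*m) + m)*(m - 12) = -8 + ((m² + m²) + m)*(-12 + m) = -8 + (2*m² + m)*(-12 + m) = -8 + (m + 2*m²)*(-12 + m) = -8 + (-12 + m)*(m + 2*m²))
Q(k(-2, 6)) + 130*69 = (-8 - 23*(-⅙)² - 12*(-⅙) + 2*(-⅙)³) + 130*69 = (-8 - 23*1/36 + 2 + 2*(-1/216)) + 8970 = (-8 - 23/36 + 2 - 1/108) + 8970 = -359/54 + 8970 = 484021/54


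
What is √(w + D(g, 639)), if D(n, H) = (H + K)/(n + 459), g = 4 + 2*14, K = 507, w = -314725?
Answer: I*√75873655039/491 ≈ 561.0*I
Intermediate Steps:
g = 32 (g = 4 + 28 = 32)
D(n, H) = (507 + H)/(459 + n) (D(n, H) = (H + 507)/(n + 459) = (507 + H)/(459 + n))
√(w + D(g, 639)) = √(-314725 + (507 + 639)/(459 + 32)) = √(-314725 + 1146/491) = √(-154528829/491) = I*√75873655039/491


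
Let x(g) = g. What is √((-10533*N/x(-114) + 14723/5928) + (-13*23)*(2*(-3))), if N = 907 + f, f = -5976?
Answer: I*√4098801262218/2964 ≈ 683.05*I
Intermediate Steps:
N = -5069 (N = 907 - 5976 = -5069)
√((-10533*N/x(-114) + 14723/5928) + (-13*23)*(2*(-3))) = √((-10533/((-114/(-5069))) + 14723/5928) + (-13*23)*(2*(-3))) = √((-10533/((-114*(-1/5069))) + 14723*(1/5928)) - 299*(-6)) = √((-10533/114/5069 + 14723/5928) + 1794) = √((-10533*5069/114 + 14723/5928) + 1794) = √((-17797259/38 + 14723/5928) + 1794) = √(-2776357681/5928 + 1794) = √(-2765722849/5928) = I*√4098801262218/2964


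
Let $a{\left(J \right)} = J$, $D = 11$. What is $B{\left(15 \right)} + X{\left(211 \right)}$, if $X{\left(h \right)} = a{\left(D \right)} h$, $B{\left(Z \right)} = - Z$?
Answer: $2306$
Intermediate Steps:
$X{\left(h \right)} = 11 h$
$B{\left(15 \right)} + X{\left(211 \right)} = \left(-1\right) 15 + 11 \cdot 211 = -15 + 2321 = 2306$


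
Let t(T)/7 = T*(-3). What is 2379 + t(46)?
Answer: 1413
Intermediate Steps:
t(T) = -21*T (t(T) = 7*(T*(-3)) = 7*(-3*T) = -21*T)
2379 + t(46) = 2379 - 21*46 = 2379 - 966 = 1413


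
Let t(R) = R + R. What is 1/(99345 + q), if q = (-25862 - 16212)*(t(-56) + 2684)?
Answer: -1/108114983 ≈ -9.2494e-9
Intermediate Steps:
t(R) = 2*R
q = -108214328 (q = (-25862 - 16212)*(2*(-56) + 2684) = -42074*(-112 + 2684) = -42074*2572 = -108214328)
1/(99345 + q) = 1/(99345 - 108214328) = 1/(-108114983) = -1/108114983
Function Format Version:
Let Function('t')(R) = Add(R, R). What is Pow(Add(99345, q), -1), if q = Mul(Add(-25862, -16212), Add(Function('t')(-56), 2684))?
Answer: Rational(-1, 108114983) ≈ -9.2494e-9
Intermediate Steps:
Function('t')(R) = Mul(2, R)
q = -108214328 (q = Mul(Add(-25862, -16212), Add(Mul(2, -56), 2684)) = Mul(-42074, Add(-112, 2684)) = Mul(-42074, 2572) = -108214328)
Pow(Add(99345, q), -1) = Pow(Add(99345, -108214328), -1) = Pow(-108114983, -1) = Rational(-1, 108114983)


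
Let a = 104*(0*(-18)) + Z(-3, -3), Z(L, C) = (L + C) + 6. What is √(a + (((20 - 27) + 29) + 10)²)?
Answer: 32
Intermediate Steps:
Z(L, C) = 6 + C + L (Z(L, C) = (C + L) + 6 = 6 + C + L)
a = 0 (a = 104*(0*(-18)) + (6 - 3 - 3) = 104*0 + 0 = 0 + 0 = 0)
√(a + (((20 - 27) + 29) + 10)²) = √(0 + (((20 - 27) + 29) + 10)²) = √(0 + ((-7 + 29) + 10)²) = √(0 + (22 + 10)²) = √(0 + 32²) = √(0 + 1024) = √1024 = 32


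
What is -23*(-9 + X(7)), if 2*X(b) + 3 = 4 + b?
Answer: 115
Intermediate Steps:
X(b) = ½ + b/2 (X(b) = -3/2 + (4 + b)/2 = -3/2 + (2 + b/2) = ½ + b/2)
-23*(-9 + X(7)) = -23*(-9 + (½ + (½)*7)) = -23*(-9 + (½ + 7/2)) = -23*(-9 + 4) = -23*(-5) = 115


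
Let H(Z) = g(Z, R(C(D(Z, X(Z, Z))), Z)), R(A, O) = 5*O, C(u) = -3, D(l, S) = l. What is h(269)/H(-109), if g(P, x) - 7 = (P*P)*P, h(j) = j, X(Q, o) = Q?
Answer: -269/1295022 ≈ -0.00020772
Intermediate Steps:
g(P, x) = 7 + P³ (g(P, x) = 7 + (P*P)*P = 7 + P²*P = 7 + P³)
H(Z) = 7 + Z³
h(269)/H(-109) = 269/(7 + (-109)³) = 269/(7 - 1295029) = 269/(-1295022) = 269*(-1/1295022) = -269/1295022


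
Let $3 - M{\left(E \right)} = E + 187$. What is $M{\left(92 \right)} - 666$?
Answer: $-942$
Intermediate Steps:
$M{\left(E \right)} = -184 - E$ ($M{\left(E \right)} = 3 - \left(E + 187\right) = 3 - \left(187 + E\right) = -184 - E$)
$M{\left(92 \right)} - 666 = \left(-184 - 92\right) - 666 = -276 - 666 = -942$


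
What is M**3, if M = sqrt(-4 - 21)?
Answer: -125*I ≈ -125.0*I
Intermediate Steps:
M = 5*I (M = sqrt(-25) = 5*I ≈ 5.0*I)
M**3 = (5*I)**3 = -125*I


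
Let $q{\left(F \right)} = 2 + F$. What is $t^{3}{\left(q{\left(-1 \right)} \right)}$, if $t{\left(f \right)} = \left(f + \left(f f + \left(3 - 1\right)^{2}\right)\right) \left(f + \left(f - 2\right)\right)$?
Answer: $0$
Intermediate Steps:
$t{\left(f \right)} = \left(-2 + 2 f\right) \left(4 + f + f^{2}\right)$ ($t{\left(f \right)} = \left(f + \left(f^{2} + 2^{2}\right)\right) \left(f + \left(-2 + f\right)\right) = \left(f + \left(f^{2} + 4\right)\right) \left(-2 + 2 f\right) = \left(f + \left(4 + f^{2}\right)\right) \left(-2 + 2 f\right) = \left(4 + f + f^{2}\right) \left(-2 + 2 f\right) = \left(-2 + 2 f\right) \left(4 + f + f^{2}\right)$)
$t^{3}{\left(q{\left(-1 \right)} \right)} = \left(-8 + 2 \left(2 - 1\right)^{3} + 6 \left(2 - 1\right)\right)^{3} = \left(-8 + 2 \cdot 1^{3} + 6 \cdot 1\right)^{3} = \left(-8 + 2 \cdot 1 + 6\right)^{3} = \left(-8 + 2 + 6\right)^{3} = 0^{3} = 0$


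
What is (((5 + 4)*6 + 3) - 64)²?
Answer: 49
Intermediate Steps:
(((5 + 4)*6 + 3) - 64)² = ((9*6 + 3) - 64)² = ((54 + 3) - 64)² = (57 - 64)² = (-7)² = 49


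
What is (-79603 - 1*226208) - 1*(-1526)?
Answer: -304285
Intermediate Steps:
(-79603 - 1*226208) - 1*(-1526) = (-79603 - 226208) + 1526 = -305811 + 1526 = -304285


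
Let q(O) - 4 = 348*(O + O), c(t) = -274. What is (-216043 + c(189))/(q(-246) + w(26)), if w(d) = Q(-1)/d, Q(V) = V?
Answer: 5624242/4451513 ≈ 1.2634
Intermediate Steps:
q(O) = 4 + 696*O (q(O) = 4 + 348*(O + O) = 4 + 348*(2*O) = 4 + 696*O)
w(d) = -1/d
(-216043 + c(189))/(q(-246) + w(26)) = (-216043 - 274)/((4 + 696*(-246)) - 1/26) = -216317/((4 - 171216) - 1*1/26) = -216317/(-171212 - 1/26) = -216317/(-4451513/26) = -216317*(-26/4451513) = 5624242/4451513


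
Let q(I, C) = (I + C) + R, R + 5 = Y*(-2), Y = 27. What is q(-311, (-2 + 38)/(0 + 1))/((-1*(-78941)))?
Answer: -334/78941 ≈ -0.0042310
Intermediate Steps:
R = -59 (R = -5 + 27*(-2) = -5 - 54 = -59)
q(I, C) = -59 + C + I (q(I, C) = (I + C) - 59 = (C + I) - 59 = -59 + C + I)
q(-311, (-2 + 38)/(0 + 1))/((-1*(-78941))) = (-59 + (-2 + 38)/(0 + 1) - 311)/((-1*(-78941))) = (-59 + 36/1 - 311)/78941 = (-59 + 36*1 - 311)*(1/78941) = (-59 + 36 - 311)*(1/78941) = -334*1/78941 = -334/78941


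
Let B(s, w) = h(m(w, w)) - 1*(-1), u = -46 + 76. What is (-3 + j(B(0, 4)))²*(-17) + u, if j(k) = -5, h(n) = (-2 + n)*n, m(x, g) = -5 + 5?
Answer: -1058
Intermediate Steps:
u = 30
m(x, g) = 0
h(n) = n*(-2 + n)
B(s, w) = 1 (B(s, w) = 0*(-2 + 0) - 1*(-1) = 0*(-2) + 1 = 0 + 1 = 1)
(-3 + j(B(0, 4)))²*(-17) + u = (-3 - 5)²*(-17) + 30 = (-8)²*(-17) + 30 = 64*(-17) + 30 = -1088 + 30 = -1058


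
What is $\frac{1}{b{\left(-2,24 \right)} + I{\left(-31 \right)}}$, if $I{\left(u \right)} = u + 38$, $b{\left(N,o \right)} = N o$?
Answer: $- \frac{1}{41} \approx -0.02439$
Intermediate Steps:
$I{\left(u \right)} = 38 + u$
$\frac{1}{b{\left(-2,24 \right)} + I{\left(-31 \right)}} = \frac{1}{\left(-2\right) 24 + \left(38 - 31\right)} = \frac{1}{-48 + 7} = \frac{1}{-41} = - \frac{1}{41}$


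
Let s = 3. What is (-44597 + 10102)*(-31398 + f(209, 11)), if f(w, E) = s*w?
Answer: 1061445645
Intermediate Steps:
f(w, E) = 3*w
(-44597 + 10102)*(-31398 + f(209, 11)) = (-44597 + 10102)*(-31398 + 3*209) = -34495*(-31398 + 627) = -34495*(-30771) = 1061445645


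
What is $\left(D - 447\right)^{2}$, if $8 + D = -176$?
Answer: $398161$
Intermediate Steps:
$D = -184$ ($D = -8 - 176 = -184$)
$\left(D - 447\right)^{2} = \left(-184 - 447\right)^{2} = \left(-631\right)^{2} = 398161$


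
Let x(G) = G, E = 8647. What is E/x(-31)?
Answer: -8647/31 ≈ -278.94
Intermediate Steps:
E/x(-31) = 8647/(-31) = 8647*(-1/31) = -8647/31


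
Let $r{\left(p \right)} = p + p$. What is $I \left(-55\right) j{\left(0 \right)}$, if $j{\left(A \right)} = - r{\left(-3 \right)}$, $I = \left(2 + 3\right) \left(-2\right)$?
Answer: $3300$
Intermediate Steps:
$r{\left(p \right)} = 2 p$
$I = -10$ ($I = 5 \left(-2\right) = -10$)
$j{\left(A \right)} = 6$ ($j{\left(A \right)} = - 2 \left(-3\right) = \left(-1\right) \left(-6\right) = 6$)
$I \left(-55\right) j{\left(0 \right)} = \left(-10\right) \left(-55\right) 6 = 550 \cdot 6 = 3300$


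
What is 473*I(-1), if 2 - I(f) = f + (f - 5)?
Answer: 4257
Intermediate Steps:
I(f) = 7 - 2*f (I(f) = 2 - (f + (f - 5)) = 2 - (f + (-5 + f)) = 2 - (-5 + 2*f) = 2 + (5 - 2*f) = 7 - 2*f)
473*I(-1) = 473*(7 - 2*(-1)) = 473*(7 + 2) = 473*9 = 4257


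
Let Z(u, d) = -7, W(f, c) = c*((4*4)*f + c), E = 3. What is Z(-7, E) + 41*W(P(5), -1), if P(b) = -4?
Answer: 2658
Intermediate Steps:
W(f, c) = c*(c + 16*f) (W(f, c) = c*(16*f + c) = c*(c + 16*f))
Z(-7, E) + 41*W(P(5), -1) = -7 + 41*(-(-1 + 16*(-4))) = -7 + 41*(-(-1 - 64)) = -7 + 41*(-1*(-65)) = -7 + 41*65 = -7 + 2665 = 2658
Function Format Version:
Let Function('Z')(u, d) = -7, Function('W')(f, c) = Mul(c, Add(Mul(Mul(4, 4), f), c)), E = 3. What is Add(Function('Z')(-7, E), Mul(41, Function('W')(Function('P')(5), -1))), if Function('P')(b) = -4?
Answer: 2658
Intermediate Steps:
Function('W')(f, c) = Mul(c, Add(c, Mul(16, f))) (Function('W')(f, c) = Mul(c, Add(Mul(16, f), c)) = Mul(c, Add(c, Mul(16, f))))
Add(Function('Z')(-7, E), Mul(41, Function('W')(Function('P')(5), -1))) = Add(-7, Mul(41, Mul(-1, Add(-1, Mul(16, -4))))) = Add(-7, Mul(41, Mul(-1, Add(-1, -64)))) = Add(-7, Mul(41, Mul(-1, -65))) = Add(-7, Mul(41, 65)) = Add(-7, 2665) = 2658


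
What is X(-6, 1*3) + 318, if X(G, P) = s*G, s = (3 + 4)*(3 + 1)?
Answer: 150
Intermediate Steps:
s = 28 (s = 7*4 = 28)
X(G, P) = 28*G
X(-6, 1*3) + 318 = 28*(-6) + 318 = -168 + 318 = 150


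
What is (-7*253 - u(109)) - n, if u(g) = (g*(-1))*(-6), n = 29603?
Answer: -32028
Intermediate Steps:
u(g) = 6*g (u(g) = -g*(-6) = 6*g)
(-7*253 - u(109)) - n = (-7*253 - 6*109) - 1*29603 = (-1771 - 1*654) - 29603 = (-1771 - 654) - 29603 = -2425 - 29603 = -32028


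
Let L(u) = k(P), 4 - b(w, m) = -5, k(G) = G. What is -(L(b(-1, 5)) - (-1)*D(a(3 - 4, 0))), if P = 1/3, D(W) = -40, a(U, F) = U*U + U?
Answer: 119/3 ≈ 39.667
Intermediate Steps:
a(U, F) = U + U**2 (a(U, F) = U**2 + U = U + U**2)
P = 1/3 ≈ 0.33333
b(w, m) = 9 (b(w, m) = 4 - 1*(-5) = 4 + 5 = 9)
L(u) = 1/3
-(L(b(-1, 5)) - (-1)*D(a(3 - 4, 0))) = -(1/3 - (-1)*(-40)) = -(1/3 - 1*40) = -(1/3 - 40) = -1*(-119/3) = 119/3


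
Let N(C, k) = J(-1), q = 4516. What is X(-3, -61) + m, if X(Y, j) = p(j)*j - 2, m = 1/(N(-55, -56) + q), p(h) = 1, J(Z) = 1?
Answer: -284570/4517 ≈ -63.000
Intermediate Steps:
N(C, k) = 1
m = 1/4517 (m = 1/(1 + 4516) = 1/4517 ≈ 0.00022139)
X(Y, j) = -2 + j (X(Y, j) = 1*j - 2 = j - 2 = -2 + j)
X(-3, -61) + m = (-2 - 61) + 1/4517 = -63 + 1/4517 = -284570/4517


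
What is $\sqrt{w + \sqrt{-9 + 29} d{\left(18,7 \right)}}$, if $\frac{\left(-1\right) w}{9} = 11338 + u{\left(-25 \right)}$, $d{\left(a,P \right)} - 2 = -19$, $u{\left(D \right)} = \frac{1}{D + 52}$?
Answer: $\frac{\sqrt{-918381 - 306 \sqrt{5}}}{3} \approx 319.56 i$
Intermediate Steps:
$u{\left(D \right)} = \frac{1}{52 + D}$
$d{\left(a,P \right)} = -17$ ($d{\left(a,P \right)} = 2 - 19 = -17$)
$w = - \frac{306127}{3}$ ($w = - 9 \left(11338 + \frac{1}{52 - 25}\right) = - 9 \left(11338 + \frac{1}{27}\right) = \left(-9\right) \frac{306127}{27} = - \frac{306127}{3} \approx -1.0204 \cdot 10^{5}$)
$\sqrt{w + \sqrt{-9 + 29} d{\left(18,7 \right)}} = \sqrt{- \frac{306127}{3} + \sqrt{-9 + 29} \left(-17\right)} = \sqrt{- \frac{306127}{3} + \sqrt{20} \left(-17\right)} = \sqrt{- \frac{306127}{3} + 2 \sqrt{5} \left(-17\right)} = \sqrt{- \frac{306127}{3} - 34 \sqrt{5}}$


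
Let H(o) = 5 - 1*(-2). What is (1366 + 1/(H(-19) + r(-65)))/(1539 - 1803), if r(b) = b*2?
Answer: -168017/32472 ≈ -5.1742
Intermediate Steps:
H(o) = 7 (H(o) = 5 + 2 = 7)
r(b) = 2*b
(1366 + 1/(H(-19) + r(-65)))/(1539 - 1803) = (1366 + 1/(7 + 2*(-65)))/(1539 - 1803) = (1366 + 1/(7 - 130))/(-264) = (1366 + 1/(-123))*(-1/264) = (1366 - 1/123)*(-1/264) = (168017/123)*(-1/264) = -168017/32472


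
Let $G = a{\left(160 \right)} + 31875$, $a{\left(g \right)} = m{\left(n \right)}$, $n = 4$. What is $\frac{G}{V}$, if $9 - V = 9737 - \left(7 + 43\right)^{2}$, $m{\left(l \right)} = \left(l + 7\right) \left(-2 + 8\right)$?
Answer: $- \frac{2457}{556} \approx -4.4191$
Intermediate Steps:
$m{\left(l \right)} = 42 + 6 l$ ($m{\left(l \right)} = \left(7 + l\right) 6 = 42 + 6 l$)
$a{\left(g \right)} = 66$ ($a{\left(g \right)} = 42 + 6 \cdot 4 = 42 + 24 = 66$)
$G = 31941$ ($G = 66 + 31875 = 31941$)
$V = -7228$ ($V = 9 - \left(9737 - \left(7 + 43\right)^{2}\right) = 9 - \left(9737 - 50^{2}\right) = 9 - \left(9737 - 2500\right) = 9 - 7237 = -7228$)
$\frac{G}{V} = \frac{31941}{-7228} = 31941 \left(- \frac{1}{7228}\right) = - \frac{2457}{556}$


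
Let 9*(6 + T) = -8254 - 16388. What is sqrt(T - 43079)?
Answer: I*sqrt(45823) ≈ 214.06*I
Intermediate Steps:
T = -2744 (T = -6 + (-8254 - 16388)/9 = -6 + (1/9)*(-24642) = -6 - 2738 = -2744)
sqrt(T - 43079) = sqrt(-2744 - 43079) = sqrt(-45823) = I*sqrt(45823)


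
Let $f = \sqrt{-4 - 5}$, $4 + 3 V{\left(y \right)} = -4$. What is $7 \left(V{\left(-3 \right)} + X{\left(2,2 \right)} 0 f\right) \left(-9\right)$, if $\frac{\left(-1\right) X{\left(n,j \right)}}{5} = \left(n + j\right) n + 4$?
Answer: $168$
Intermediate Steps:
$X{\left(n,j \right)} = -20 - 5 n \left(j + n\right)$ ($X{\left(n,j \right)} = - 5 \left(\left(n + j\right) n + 4\right) = - 5 \left(\left(j + n\right) n + 4\right) = - 5 \left(n \left(j + n\right) + 4\right) = - 5 \left(4 + n \left(j + n\right)\right) = -20 - 5 n \left(j + n\right)$)
$V{\left(y \right)} = - \frac{8}{3}$ ($V{\left(y \right)} = - \frac{4}{3} + \frac{1}{3} \left(-4\right) = - \frac{4}{3} - \frac{4}{3} = - \frac{8}{3}$)
$f = 3 i$ ($f = \sqrt{-9} = 3 i \approx 3.0 i$)
$7 \left(V{\left(-3 \right)} + X{\left(2,2 \right)} 0 f\right) \left(-9\right) = 7 \left(- \frac{8}{3} + \left(-20 - 5 \cdot 2^{2} - 10 \cdot 2\right) 0 \cdot 3 i\right) \left(-9\right) = 7 \left(- \frac{8}{3} + \left(-20 - 20 - 20\right) 0 \cdot 3 i\right) \left(-9\right) = 7 \left(- \frac{8}{3} + \left(-60\right) 0 \cdot 3 i\right) \left(-9\right) = 7 \left(- \frac{8}{3} + 0 \cdot 3 i\right) \left(-9\right) = 7 \left(- \frac{8}{3} + 0\right) \left(-9\right) = 7 \left(- \frac{8}{3}\right) \left(-9\right) = \left(- \frac{56}{3}\right) \left(-9\right) = 168$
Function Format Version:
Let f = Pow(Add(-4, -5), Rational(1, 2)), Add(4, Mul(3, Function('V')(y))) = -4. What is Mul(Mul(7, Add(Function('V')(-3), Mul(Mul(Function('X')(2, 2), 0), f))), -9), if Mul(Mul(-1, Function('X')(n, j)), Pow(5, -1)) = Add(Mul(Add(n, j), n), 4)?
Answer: 168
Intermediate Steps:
Function('X')(n, j) = Add(-20, Mul(-5, n, Add(j, n))) (Function('X')(n, j) = Mul(-5, Add(Mul(Add(n, j), n), 4)) = Mul(-5, Add(Mul(Add(j, n), n), 4)) = Mul(-5, Add(Mul(n, Add(j, n)), 4)) = Mul(-5, Add(4, Mul(n, Add(j, n)))) = Add(-20, Mul(-5, n, Add(j, n))))
Function('V')(y) = Rational(-8, 3) (Function('V')(y) = Add(Rational(-4, 3), Mul(Rational(1, 3), -4)) = Add(Rational(-4, 3), Rational(-4, 3)) = Rational(-8, 3))
f = Mul(3, I) (f = Pow(-9, Rational(1, 2)) = Mul(3, I) ≈ Mul(3.0000, I))
Mul(Mul(7, Add(Function('V')(-3), Mul(Mul(Function('X')(2, 2), 0), f))), -9) = Mul(Mul(7, Add(Rational(-8, 3), Mul(Mul(Add(-20, Mul(-5, Pow(2, 2)), Mul(-5, 2, 2)), 0), Mul(3, I)))), -9) = Mul(Mul(7, Add(Rational(-8, 3), Mul(Mul(Add(-20, Mul(-5, 4), -20), 0), Mul(3, I)))), -9) = Mul(Mul(7, Add(Rational(-8, 3), Mul(Mul(Add(-20, -20, -20), 0), Mul(3, I)))), -9) = Mul(Mul(7, Add(Rational(-8, 3), Mul(Mul(-60, 0), Mul(3, I)))), -9) = Mul(Mul(7, Add(Rational(-8, 3), Mul(0, Mul(3, I)))), -9) = Mul(Mul(7, Add(Rational(-8, 3), 0)), -9) = Mul(Mul(7, Rational(-8, 3)), -9) = Mul(Rational(-56, 3), -9) = 168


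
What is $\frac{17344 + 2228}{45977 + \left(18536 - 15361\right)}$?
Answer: $\frac{1631}{4096} \approx 0.39819$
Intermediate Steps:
$\frac{17344 + 2228}{45977 + \left(18536 - 15361\right)} = \frac{19572}{45977 + 3175} = \frac{19572}{49152} = 19572 \cdot \frac{1}{49152} = \frac{1631}{4096}$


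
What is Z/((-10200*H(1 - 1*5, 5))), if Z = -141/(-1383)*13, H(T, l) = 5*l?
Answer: -611/117555000 ≈ -5.1976e-6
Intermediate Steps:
Z = 611/461 (Z = -141*(-1/1383)*13 = (47/461)*13 = 611/461 ≈ 1.3254)
Z/((-10200*H(1 - 1*5, 5))) = 611/(461*((-10200*5*5))) = 611/(461*((-10200*25))) = 611/(461*((-600*425))) = (611/461)/(-255000) = (611/461)*(-1/255000) = -611/117555000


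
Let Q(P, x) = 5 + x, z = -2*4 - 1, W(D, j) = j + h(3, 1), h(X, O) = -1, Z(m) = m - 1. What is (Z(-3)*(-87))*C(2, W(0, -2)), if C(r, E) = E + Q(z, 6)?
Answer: 2784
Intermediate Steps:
Z(m) = -1 + m
W(D, j) = -1 + j (W(D, j) = j - 1 = -1 + j)
z = -9 (z = -8 - 1 = -9)
C(r, E) = 11 + E (C(r, E) = E + (5 + 6) = E + 11 = 11 + E)
(Z(-3)*(-87))*C(2, W(0, -2)) = ((-1 - 3)*(-87))*(11 + (-1 - 2)) = (-4*(-87))*(11 - 3) = 348*8 = 2784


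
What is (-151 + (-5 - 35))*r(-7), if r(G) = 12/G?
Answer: 2292/7 ≈ 327.43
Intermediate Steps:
(-151 + (-5 - 35))*r(-7) = (-151 + (-5 - 35))*(12/(-7)) = (-151 - 40)*(12*(-⅐)) = -191*(-12/7) = 2292/7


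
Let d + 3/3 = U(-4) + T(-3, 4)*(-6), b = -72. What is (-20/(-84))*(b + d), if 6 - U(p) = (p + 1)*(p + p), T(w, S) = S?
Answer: -575/21 ≈ -27.381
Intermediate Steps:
U(p) = 6 - 2*p*(1 + p) (U(p) = 6 - (p + 1)*(p + p) = 6 - (1 + p)*2*p = 6 - 2*p*(1 + p))
d = -43 (d = -1 + ((6 - 2*(-4) - 2*(-4)²) + 4*(-6)) = -1 + ((6 + 8 - 2*16) - 24) = -1 + ((6 + 8 - 32) - 24) = -1 + (-18 - 24) = -1 - 42 = -43)
(-20/(-84))*(b + d) = (-20/(-84))*(-72 - 43) = -20*(-1/84)*(-115) = (5/21)*(-115) = -575/21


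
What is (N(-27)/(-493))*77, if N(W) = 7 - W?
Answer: -154/29 ≈ -5.3103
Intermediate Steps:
(N(-27)/(-493))*77 = ((7 - 1*(-27))/(-493))*77 = ((7 + 27)*(-1/493))*77 = (34*(-1/493))*77 = -2/29*77 = -154/29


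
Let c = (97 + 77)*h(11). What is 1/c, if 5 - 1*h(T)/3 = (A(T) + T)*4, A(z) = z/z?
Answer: -1/22446 ≈ -4.4551e-5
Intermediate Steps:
A(z) = 1
h(T) = 3 - 12*T (h(T) = 15 - 3*(1 + T)*4 = 15 - 3*(4 + 4*T) = 15 + (-12 - 12*T) = 3 - 12*T)
c = -22446 (c = (97 + 77)*(3 - 12*11) = 174*(3 - 132) = 174*(-129) = -22446)
1/c = 1/(-22446) = -1/22446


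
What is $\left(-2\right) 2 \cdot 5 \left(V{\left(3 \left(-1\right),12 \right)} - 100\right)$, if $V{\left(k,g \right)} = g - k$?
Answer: $1700$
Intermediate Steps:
$\left(-2\right) 2 \cdot 5 \left(V{\left(3 \left(-1\right),12 \right)} - 100\right) = \left(-2\right) 2 \cdot 5 \left(\left(12 - 3 \left(-1\right)\right) - 100\right) = \left(-4\right) 5 \left(\left(12 - -3\right) - 100\right) = - 20 \left(\left(12 + 3\right) - 100\right) = - 20 \left(15 - 100\right) = \left(-20\right) \left(-85\right) = 1700$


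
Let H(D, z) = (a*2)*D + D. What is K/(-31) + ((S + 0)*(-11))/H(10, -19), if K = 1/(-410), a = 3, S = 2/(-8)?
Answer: 14009/355880 ≈ 0.039364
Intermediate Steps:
S = -1/4 (S = 2*(-1/8) = -1/4 ≈ -0.25000)
K = -1/410 ≈ -0.0024390
H(D, z) = 7*D (H(D, z) = (3*2)*D + D = 6*D + D = 7*D)
K/(-31) + ((S + 0)*(-11))/H(10, -19) = -1/410/(-31) + ((-1/4 + 0)*(-11))/((7*10)) = -1/410*(-1/31) - 1/4*(-11)/70 = 1/12710 + (11/4)*(1/70) = 1/12710 + 11/280 = 14009/355880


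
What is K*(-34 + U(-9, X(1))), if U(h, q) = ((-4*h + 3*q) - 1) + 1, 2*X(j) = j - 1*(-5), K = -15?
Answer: -165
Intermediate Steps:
X(j) = 5/2 + j/2 (X(j) = (j - 1*(-5))/2 = (j + 5)/2 = (5 + j)/2 = 5/2 + j/2)
U(h, q) = -4*h + 3*q (U(h, q) = (-1 - 4*h + 3*q) + 1 = -4*h + 3*q)
K*(-34 + U(-9, X(1))) = -15*(-34 + (-4*(-9) + 3*(5/2 + (½)*1))) = -15*(-34 + (36 + 3*(5/2 + ½))) = -15*(-34 + (36 + 3*3)) = -15*(-34 + (36 + 9)) = -15*(-34 + 45) = -15*11 = -165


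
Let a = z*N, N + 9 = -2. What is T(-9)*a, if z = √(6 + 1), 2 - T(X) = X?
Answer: -121*√7 ≈ -320.14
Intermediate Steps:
N = -11 (N = -9 - 2 = -11)
T(X) = 2 - X
z = √7 ≈ 2.6458
a = -11*√7 (a = √7*(-11) = -11*√7 ≈ -29.103)
T(-9)*a = (2 - 1*(-9))*(-11*√7) = (2 + 9)*(-11*√7) = 11*(-11*√7) = -121*√7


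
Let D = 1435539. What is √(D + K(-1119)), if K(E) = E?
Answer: 6*√39845 ≈ 1197.7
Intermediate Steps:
√(D + K(-1119)) = √(1435539 - 1119) = √1434420 = 6*√39845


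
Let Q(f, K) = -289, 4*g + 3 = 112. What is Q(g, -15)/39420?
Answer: -289/39420 ≈ -0.0073313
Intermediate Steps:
g = 109/4 (g = -¾ + (¼)*112 = -¾ + 28 = 109/4 ≈ 27.250)
Q(g, -15)/39420 = -289/39420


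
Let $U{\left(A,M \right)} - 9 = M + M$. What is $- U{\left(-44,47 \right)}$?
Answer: $-103$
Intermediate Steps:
$U{\left(A,M \right)} = 9 + 2 M$ ($U{\left(A,M \right)} = 9 + \left(M + M\right) = 9 + 2 M$)
$- U{\left(-44,47 \right)} = - (9 + 2 \cdot 47) = - (9 + 94) = \left(-1\right) 103 = -103$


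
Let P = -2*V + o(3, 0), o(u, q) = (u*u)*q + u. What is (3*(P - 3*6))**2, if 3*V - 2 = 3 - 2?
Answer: 2601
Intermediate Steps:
V = 1 (V = 2/3 + (3 - 2)/3 = 2/3 + (1/3)*1 = 2/3 + 1/3 = 1)
o(u, q) = u + q*u**2 (o(u, q) = u**2*q + u = q*u**2 + u = u + q*u**2)
P = 1 (P = -2*1 + 3*(1 + 0*3) = -2 + 3*(1 + 0) = -2 + 3*1 = -2 + 3 = 1)
(3*(P - 3*6))**2 = (3*(1 - 3*6))**2 = (3*(1 - 18))**2 = (3*(-17))**2 = (-51)**2 = 2601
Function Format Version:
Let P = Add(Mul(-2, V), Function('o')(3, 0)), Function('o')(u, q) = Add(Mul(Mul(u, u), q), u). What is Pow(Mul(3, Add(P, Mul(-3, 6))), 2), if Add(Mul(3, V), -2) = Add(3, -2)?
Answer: 2601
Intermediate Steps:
V = 1 (V = Add(Rational(2, 3), Mul(Rational(1, 3), Add(3, -2))) = Add(Rational(2, 3), Mul(Rational(1, 3), 1)) = Add(Rational(2, 3), Rational(1, 3)) = 1)
Function('o')(u, q) = Add(u, Mul(q, Pow(u, 2))) (Function('o')(u, q) = Add(Mul(Pow(u, 2), q), u) = Add(Mul(q, Pow(u, 2)), u) = Add(u, Mul(q, Pow(u, 2))))
P = 1 (P = Add(Mul(-2, 1), Mul(3, Add(1, Mul(0, 3)))) = Add(-2, Mul(3, Add(1, 0))) = Add(-2, Mul(3, 1)) = Add(-2, 3) = 1)
Pow(Mul(3, Add(P, Mul(-3, 6))), 2) = Pow(Mul(3, Add(1, Mul(-3, 6))), 2) = Pow(Mul(3, Add(1, -18)), 2) = Pow(Mul(3, -17), 2) = Pow(-51, 2) = 2601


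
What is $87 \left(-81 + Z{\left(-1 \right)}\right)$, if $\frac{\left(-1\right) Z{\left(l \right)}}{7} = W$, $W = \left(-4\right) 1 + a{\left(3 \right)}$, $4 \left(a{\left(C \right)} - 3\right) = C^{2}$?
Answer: $- \frac{31233}{4} \approx -7808.3$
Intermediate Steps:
$a{\left(C \right)} = 3 + \frac{C^{2}}{4}$
$W = \frac{5}{4}$ ($W = \left(-4\right) 1 + \left(3 + \frac{3^{2}}{4}\right) = -4 + \left(3 + \frac{1}{4} \cdot 9\right) = -4 + \left(3 + \frac{9}{4}\right) = -4 + \frac{21}{4} = \frac{5}{4} \approx 1.25$)
$Z{\left(l \right)} = - \frac{35}{4}$ ($Z{\left(l \right)} = \left(-7\right) \frac{5}{4} = - \frac{35}{4}$)
$87 \left(-81 + Z{\left(-1 \right)}\right) = 87 \left(-81 - \frac{35}{4}\right) = 87 \left(- \frac{359}{4}\right) = - \frac{31233}{4}$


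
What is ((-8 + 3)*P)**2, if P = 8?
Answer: 1600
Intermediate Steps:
((-8 + 3)*P)**2 = ((-8 + 3)*8)**2 = (-5*8)**2 = (-40)**2 = 1600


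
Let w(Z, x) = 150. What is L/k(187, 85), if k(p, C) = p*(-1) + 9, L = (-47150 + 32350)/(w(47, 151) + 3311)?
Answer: 7400/308029 ≈ 0.024024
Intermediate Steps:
L = -14800/3461 (L = (-47150 + 32350)/(150 + 3311) = -14800/3461 ≈ -4.2762)
k(p, C) = 9 - p (k(p, C) = -p + 9 = 9 - p)
L/k(187, 85) = -14800/(3461*(9 - 1*187)) = -14800/(3461*(9 - 187)) = -14800/3461/(-178) = -14800/3461*(-1/178) = 7400/308029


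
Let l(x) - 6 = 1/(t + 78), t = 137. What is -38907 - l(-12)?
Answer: -8366296/215 ≈ -38913.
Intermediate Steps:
l(x) = 1291/215 (l(x) = 6 + 1/(137 + 78) = 6 + 1/215 = 1291/215)
-38907 - l(-12) = -38907 - 1*1291/215 = -38907 - 1291/215 = -8366296/215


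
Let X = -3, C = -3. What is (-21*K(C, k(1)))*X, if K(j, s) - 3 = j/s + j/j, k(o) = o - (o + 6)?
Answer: 567/2 ≈ 283.50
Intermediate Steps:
k(o) = -6 (k(o) = o - (6 + o) = o + (-6 - o) = -6)
K(j, s) = 4 + j/s (K(j, s) = 3 + (j/s + j/j) = 3 + (j/s + 1) = 3 + (1 + j/s) = 4 + j/s)
(-21*K(C, k(1)))*X = -21*(4 - 3/(-6))*(-3) = -21*(4 - 3*(-1/6))*(-3) = -21*(4 + 1/2)*(-3) = -21*9/2*(-3) = -189/2*(-3) = 567/2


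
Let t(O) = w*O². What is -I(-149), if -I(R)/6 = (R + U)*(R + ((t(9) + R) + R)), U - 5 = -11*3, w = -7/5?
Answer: 2975724/5 ≈ 5.9515e+5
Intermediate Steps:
w = -7/5 (w = -7*⅕ = -7/5 ≈ -1.4000)
t(O) = -7*O²/5
U = -28 (U = 5 - 11*3 = 5 - 33 = -28)
I(R) = -6*(-28 + R)*(-567/5 + 3*R) (I(R) = -6*(R - 28)*(R + ((-7/5*9² + R) + R)) = -6*(-28 + R)*(R + ((-7/5*81 + R) + R)) = -6*(-28 + R)*(R + ((-567/5 + R) + R)) = -6*(-28 + R)*(R + (-567/5 + 2*R)) = -6*(-28 + R)*(-567/5 + 3*R))
-I(-149) = -(-95256/5 - 18*(-149)² + (5922/5)*(-149)) = -(-95256/5 - 18*22201 - 882378/5) = -(-95256/5 - 399618 - 882378/5) = -1*(-2975724/5) = 2975724/5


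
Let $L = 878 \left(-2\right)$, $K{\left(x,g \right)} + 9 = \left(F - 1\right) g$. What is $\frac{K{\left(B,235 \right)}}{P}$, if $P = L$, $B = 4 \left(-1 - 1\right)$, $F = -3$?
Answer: $\frac{949}{1756} \approx 0.54043$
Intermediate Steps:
$B = -8$ ($B = 4 \left(-2\right) = -8$)
$K{\left(x,g \right)} = -9 - 4 g$ ($K{\left(x,g \right)} = -9 + \left(-3 - 1\right) g = -9 - 4 g$)
$L = -1756$
$P = -1756$
$\frac{K{\left(B,235 \right)}}{P} = \frac{-9 - 940}{-1756} = \left(-9 - 940\right) \left(- \frac{1}{1756}\right) = \left(-949\right) \left(- \frac{1}{1756}\right) = \frac{949}{1756}$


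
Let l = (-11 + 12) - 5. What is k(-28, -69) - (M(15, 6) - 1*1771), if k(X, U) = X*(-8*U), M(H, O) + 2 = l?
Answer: -13679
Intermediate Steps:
l = -4 (l = 1 - 5 = -4)
M(H, O) = -6 (M(H, O) = -2 - 4 = -6)
k(X, U) = -8*U*X
k(-28, -69) - (M(15, 6) - 1*1771) = -8*(-69)*(-28) - (-6 - 1*1771) = -15456 - (-6 - 1771) = -15456 - 1*(-1777) = -15456 + 1777 = -13679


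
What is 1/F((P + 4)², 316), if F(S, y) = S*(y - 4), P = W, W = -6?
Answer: 1/1248 ≈ 0.00080128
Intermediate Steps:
P = -6
F(S, y) = S*(-4 + y)
1/F((P + 4)², 316) = 1/((-6 + 4)²*(-4 + 316)) = 1/((-2)²*312) = 1/(4*312) = 1/1248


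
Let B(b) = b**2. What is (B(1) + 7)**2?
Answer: 64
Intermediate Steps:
(B(1) + 7)**2 = (1**2 + 7)**2 = (1 + 7)**2 = 8**2 = 64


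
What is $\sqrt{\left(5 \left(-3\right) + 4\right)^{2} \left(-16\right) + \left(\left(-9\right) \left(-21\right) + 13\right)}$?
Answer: $17 i \sqrt{6} \approx 41.641 i$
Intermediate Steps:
$\sqrt{\left(5 \left(-3\right) + 4\right)^{2} \left(-16\right) + \left(\left(-9\right) \left(-21\right) + 13\right)} = \sqrt{\left(-15 + 4\right)^{2} \left(-16\right) + \left(189 + 13\right)} = \sqrt{\left(-11\right)^{2} \left(-16\right) + 202} = \sqrt{121 \left(-16\right) + 202} = \sqrt{-1936 + 202} = \sqrt{-1734} = 17 i \sqrt{6}$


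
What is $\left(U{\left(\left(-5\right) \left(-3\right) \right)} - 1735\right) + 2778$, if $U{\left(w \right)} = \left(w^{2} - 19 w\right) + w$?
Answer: $998$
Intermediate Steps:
$U{\left(w \right)} = w^{2} - 18 w$
$\left(U{\left(\left(-5\right) \left(-3\right) \right)} - 1735\right) + 2778 = \left(\left(-5\right) \left(-3\right) \left(-18 - -15\right) - 1735\right) + 2778 = \left(15 \left(-18 + 15\right) - 1735\right) + 2778 = \left(15 \left(-3\right) - 1735\right) + 2778 = \left(-45 - 1735\right) + 2778 = -1780 + 2778 = 998$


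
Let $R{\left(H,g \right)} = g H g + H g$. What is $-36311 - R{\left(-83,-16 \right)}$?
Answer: $-16391$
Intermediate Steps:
$R{\left(H,g \right)} = H g + H g^{2}$ ($R{\left(H,g \right)} = H g g + H g = H g^{2} + H g = H g + H g^{2}$)
$-36311 - R{\left(-83,-16 \right)} = -36311 - \left(-83\right) \left(-16\right) \left(1 - 16\right) = -36311 - \left(-83\right) \left(-16\right) \left(-15\right) = -36311 - -19920 = -36311 + 19920 = -16391$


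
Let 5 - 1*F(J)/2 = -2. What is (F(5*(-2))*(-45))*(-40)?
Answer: 25200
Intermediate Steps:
F(J) = 14 (F(J) = 10 - 2*(-2) = 10 + 4 = 14)
(F(5*(-2))*(-45))*(-40) = (14*(-45))*(-40) = -630*(-40) = 25200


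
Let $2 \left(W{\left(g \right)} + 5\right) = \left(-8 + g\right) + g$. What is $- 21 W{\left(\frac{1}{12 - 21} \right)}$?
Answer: $\frac{574}{3} \approx 191.33$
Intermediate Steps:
$W{\left(g \right)} = -9 + g$ ($W{\left(g \right)} = -5 + \frac{\left(-8 + g\right) + g}{2} = -5 + \frac{-8 + 2 g}{2} = -5 + \left(-4 + g\right) = -9 + g$)
$- 21 W{\left(\frac{1}{12 - 21} \right)} = - 21 \left(-9 + \frac{1}{12 - 21}\right) = - 21 \left(-9 + \frac{1}{-9}\right) = - 21 \left(-9 - \frac{1}{9}\right) = \left(-21\right) \left(- \frac{82}{9}\right) = \frac{574}{3}$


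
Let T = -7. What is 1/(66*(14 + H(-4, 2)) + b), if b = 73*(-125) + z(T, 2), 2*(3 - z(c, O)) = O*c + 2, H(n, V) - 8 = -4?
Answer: -1/7928 ≈ -0.00012614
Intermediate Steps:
H(n, V) = 4 (H(n, V) = 8 - 4 = 4)
z(c, O) = 2 - O*c/2 (z(c, O) = 3 - (O*c + 2)/2 = 3 - (2 + O*c)/2 = 3 + (-1 - O*c/2) = 2 - O*c/2)
b = -9116 (b = 73*(-125) + (2 - ½*2*(-7)) = -9125 + (2 + 7) = -9125 + 9 = -9116)
1/(66*(14 + H(-4, 2)) + b) = 1/(66*(14 + 4) - 9116) = 1/(66*18 - 9116) = 1/(1188 - 9116) = 1/(-7928) = -1/7928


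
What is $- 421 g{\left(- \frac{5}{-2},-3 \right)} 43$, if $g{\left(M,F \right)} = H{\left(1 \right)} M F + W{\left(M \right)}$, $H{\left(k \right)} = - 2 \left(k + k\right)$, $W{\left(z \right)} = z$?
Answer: $- \frac{1176695}{2} \approx -5.8835 \cdot 10^{5}$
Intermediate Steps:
$H{\left(k \right)} = - 4 k$ ($H{\left(k \right)} = - 2 \cdot 2 k = - 4 k$)
$g{\left(M,F \right)} = M - 4 F M$ ($g{\left(M,F \right)} = \left(-4\right) 1 M F + M = - 4 M F + M = - 4 F M + M = M - 4 F M$)
$- 421 g{\left(- \frac{5}{-2},-3 \right)} 43 = - 421 - \frac{5}{-2} \left(1 - -12\right) 43 = - 421 \left(-5\right) \left(- \frac{1}{2}\right) \left(1 + 12\right) 43 = - 421 \cdot \frac{5}{2} \cdot 13 \cdot 43 = \left(-421\right) \frac{65}{2} \cdot 43 = \left(- \frac{27365}{2}\right) 43 = - \frac{1176695}{2}$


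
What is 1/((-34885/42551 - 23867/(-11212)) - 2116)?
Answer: -477081812/1008880680095 ≈ -0.00047288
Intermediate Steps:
1/((-34885/42551 - 23867/(-11212)) - 2116) = 1/((-34885*1/42551 - 23867*(-1/11212)) - 2116) = 1/((-34885/42551 + 23867/11212) - 2116) = 1/(624434097/477081812 - 2116) = 1/(-1008880680095/477081812) = -477081812/1008880680095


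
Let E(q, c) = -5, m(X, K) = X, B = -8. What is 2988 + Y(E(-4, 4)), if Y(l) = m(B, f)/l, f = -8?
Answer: 14948/5 ≈ 2989.6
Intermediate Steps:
Y(l) = -8/l
2988 + Y(E(-4, 4)) = 2988 - 8/(-5) = 2988 - 8*(-⅕) = 2988 + 8/5 = 14948/5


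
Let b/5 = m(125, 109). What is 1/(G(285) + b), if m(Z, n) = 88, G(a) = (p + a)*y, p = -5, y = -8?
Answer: -1/1800 ≈ -0.00055556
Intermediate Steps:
G(a) = 40 - 8*a (G(a) = (-5 + a)*(-8) = 40 - 8*a)
b = 440 (b = 5*88 = 440)
1/(G(285) + b) = 1/((40 - 8*285) + 440) = 1/((40 - 2280) + 440) = 1/(-2240 + 440) = 1/(-1800) = -1/1800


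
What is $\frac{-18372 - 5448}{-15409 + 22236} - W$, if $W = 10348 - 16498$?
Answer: $\frac{41962230}{6827} \approx 6146.5$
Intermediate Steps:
$W = -6150$
$\frac{-18372 - 5448}{-15409 + 22236} - W = \frac{-18372 - 5448}{-15409 + 22236} - -6150 = - \frac{23820}{6827} + 6150 = \frac{41962230}{6827}$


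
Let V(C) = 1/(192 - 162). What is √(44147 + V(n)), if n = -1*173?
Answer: √39732330/30 ≈ 210.11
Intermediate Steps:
n = -173
V(C) = 1/30
√(44147 + V(n)) = √(44147 + 1/30) = √(1324411/30) = √39732330/30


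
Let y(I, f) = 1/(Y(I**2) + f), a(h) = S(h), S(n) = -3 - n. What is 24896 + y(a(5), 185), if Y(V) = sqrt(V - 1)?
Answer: 850497337/34162 - 3*sqrt(7)/34162 ≈ 24896.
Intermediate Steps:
Y(V) = sqrt(-1 + V)
a(h) = -3 - h
y(I, f) = 1/(f + sqrt(-1 + I**2)) (y(I, f) = 1/(sqrt(-1 + I**2) + f) = 1/(f + sqrt(-1 + I**2)))
24896 + y(a(5), 185) = 24896 + 1/(185 + sqrt(-1 + (-3 - 1*5)**2)) = 24896 + 1/(185 + sqrt(-1 + (-3 - 5)**2)) = 24896 + 1/(185 + sqrt(-1 + (-8)**2)) = 24896 + 1/(185 + sqrt(-1 + 64)) = 24896 + 1/(185 + sqrt(63)) = 24896 + 1/(185 + 3*sqrt(7))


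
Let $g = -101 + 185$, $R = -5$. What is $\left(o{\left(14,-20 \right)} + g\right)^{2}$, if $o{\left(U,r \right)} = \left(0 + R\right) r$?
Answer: $33856$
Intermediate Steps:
$o{\left(U,r \right)} = - 5 r$ ($o{\left(U,r \right)} = \left(0 - 5\right) r = - 5 r$)
$g = 84$
$\left(o{\left(14,-20 \right)} + g\right)^{2} = \left(\left(-5\right) \left(-20\right) + 84\right)^{2} = \left(100 + 84\right)^{2} = 184^{2} = 33856$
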